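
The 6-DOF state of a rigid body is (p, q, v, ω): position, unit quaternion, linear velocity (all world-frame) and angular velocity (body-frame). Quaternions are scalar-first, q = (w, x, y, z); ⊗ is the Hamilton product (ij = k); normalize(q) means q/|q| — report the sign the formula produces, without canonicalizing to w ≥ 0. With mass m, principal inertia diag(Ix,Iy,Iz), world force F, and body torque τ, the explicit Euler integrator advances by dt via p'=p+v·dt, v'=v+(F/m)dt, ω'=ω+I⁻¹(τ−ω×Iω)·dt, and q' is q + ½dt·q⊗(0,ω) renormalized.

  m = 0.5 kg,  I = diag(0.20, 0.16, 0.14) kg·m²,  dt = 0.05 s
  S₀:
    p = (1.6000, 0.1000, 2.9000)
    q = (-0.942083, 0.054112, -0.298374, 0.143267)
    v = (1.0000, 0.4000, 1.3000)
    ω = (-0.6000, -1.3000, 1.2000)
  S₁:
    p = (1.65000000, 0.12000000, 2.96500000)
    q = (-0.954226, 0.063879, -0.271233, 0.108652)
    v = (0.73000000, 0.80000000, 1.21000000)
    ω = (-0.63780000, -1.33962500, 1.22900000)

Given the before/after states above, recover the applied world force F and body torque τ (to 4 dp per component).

F = (-2.7000, 4.0000, -0.9000)
τ = (-0.1200, -0.1700, 0.0500)

velocity change Δv = (-0.27000000, 0.40000000, -0.09000000)
applied force F = (-2.7000, 4.0000, -0.9000)
ω₁ − ω₀ = (-0.03780000, -0.03962500, 0.02900000)
τ = I·(Δω/dt) + ω₀×(Iω₀) = (-0.1200, -0.1700, 0.0500)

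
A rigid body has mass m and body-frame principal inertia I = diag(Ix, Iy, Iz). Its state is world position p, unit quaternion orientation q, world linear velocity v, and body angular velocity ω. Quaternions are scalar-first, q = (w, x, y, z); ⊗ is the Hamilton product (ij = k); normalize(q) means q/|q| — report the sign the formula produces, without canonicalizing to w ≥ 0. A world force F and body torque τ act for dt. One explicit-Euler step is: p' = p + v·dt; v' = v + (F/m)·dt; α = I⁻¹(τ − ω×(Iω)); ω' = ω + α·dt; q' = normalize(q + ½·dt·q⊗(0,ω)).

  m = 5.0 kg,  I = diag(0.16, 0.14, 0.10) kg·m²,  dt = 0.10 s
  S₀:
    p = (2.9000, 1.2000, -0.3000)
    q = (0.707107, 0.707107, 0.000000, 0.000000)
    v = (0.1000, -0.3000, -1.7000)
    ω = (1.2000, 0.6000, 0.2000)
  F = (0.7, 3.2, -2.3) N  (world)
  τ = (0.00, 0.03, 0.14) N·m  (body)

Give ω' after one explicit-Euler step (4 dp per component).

ω' = (1.2030, 0.6111, 0.3544)

ω×(Iω) gyroscopic = (-0.0048, 0.0144, -0.0144)
angular accel α = (0.0300, 0.1114, 1.5440)
ω + α·dt = (1.2030, 0.6111, 0.3544)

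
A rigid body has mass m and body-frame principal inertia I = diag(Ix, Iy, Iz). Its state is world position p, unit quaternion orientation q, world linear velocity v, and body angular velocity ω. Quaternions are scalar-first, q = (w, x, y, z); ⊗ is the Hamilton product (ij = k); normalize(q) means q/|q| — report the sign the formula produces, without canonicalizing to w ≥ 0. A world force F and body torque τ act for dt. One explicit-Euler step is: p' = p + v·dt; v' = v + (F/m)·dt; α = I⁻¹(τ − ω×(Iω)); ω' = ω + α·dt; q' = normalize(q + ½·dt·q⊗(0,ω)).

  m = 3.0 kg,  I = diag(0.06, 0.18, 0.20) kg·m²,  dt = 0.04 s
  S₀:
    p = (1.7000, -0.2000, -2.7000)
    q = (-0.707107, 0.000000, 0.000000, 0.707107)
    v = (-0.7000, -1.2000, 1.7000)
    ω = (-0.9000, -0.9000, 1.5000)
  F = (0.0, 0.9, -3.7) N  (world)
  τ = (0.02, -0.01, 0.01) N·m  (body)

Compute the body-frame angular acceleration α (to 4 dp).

precession coupling ω×(Iω) = (-0.0270, 0.1890, 0.0972)
α = I⁻¹(τ − ω×Iω) = (0.7833, -1.1056, -0.4360)

α = (0.7833, -1.1056, -0.4360)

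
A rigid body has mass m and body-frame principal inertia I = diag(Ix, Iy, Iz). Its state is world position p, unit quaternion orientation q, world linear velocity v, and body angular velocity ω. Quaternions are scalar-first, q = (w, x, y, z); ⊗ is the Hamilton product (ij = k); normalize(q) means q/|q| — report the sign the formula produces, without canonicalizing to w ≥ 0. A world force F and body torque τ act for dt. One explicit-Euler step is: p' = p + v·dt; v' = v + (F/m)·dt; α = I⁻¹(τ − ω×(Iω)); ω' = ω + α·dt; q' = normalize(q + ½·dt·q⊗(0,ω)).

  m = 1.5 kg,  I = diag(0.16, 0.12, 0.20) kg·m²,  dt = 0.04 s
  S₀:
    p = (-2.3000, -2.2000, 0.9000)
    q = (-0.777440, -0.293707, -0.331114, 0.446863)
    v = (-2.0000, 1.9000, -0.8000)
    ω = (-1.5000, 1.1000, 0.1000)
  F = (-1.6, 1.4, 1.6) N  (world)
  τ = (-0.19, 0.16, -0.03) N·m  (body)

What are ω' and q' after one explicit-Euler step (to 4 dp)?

ω×(Iω) gyroscopic = (0.0088, 0.0060, 0.0660)
(τ − ω×Iω)/I = (-1.2425, 1.2833, -0.4800)
ω' = ω + α·dt = (-1.5497, 1.1513, 0.0808)
q⊗(0,ω) = (-0.1210214, 0.6414993, -1.4961078, -0.8974927)
updated quaternion q' = (-0.7793, -0.2807, -0.3608, 0.4286)

ω' = (-1.5497, 1.1513, 0.0808)
q' = (-0.7793, -0.2807, -0.3608, 0.4286)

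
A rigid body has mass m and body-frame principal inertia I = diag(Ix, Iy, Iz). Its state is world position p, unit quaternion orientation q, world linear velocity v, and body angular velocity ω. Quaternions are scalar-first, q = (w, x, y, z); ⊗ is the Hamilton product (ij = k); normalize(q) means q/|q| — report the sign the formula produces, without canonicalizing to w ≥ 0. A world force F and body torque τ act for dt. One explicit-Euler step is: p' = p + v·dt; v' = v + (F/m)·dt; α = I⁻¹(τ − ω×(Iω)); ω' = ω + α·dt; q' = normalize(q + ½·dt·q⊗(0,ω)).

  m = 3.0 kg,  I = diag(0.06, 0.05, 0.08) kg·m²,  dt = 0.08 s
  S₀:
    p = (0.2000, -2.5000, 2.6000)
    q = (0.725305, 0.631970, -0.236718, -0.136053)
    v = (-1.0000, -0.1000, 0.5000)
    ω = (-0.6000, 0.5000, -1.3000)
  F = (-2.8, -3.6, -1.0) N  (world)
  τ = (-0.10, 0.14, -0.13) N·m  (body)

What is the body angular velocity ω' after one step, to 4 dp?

gyro term ω×Iω = (-0.0195, -0.0156, 0.0030)
(τ − ω×Iω)/I = (-1.3417, 3.1120, -1.6625)
ω' = ω + α·dt = (-0.7073, 0.7490, -1.4330)

ω' = (-0.7073, 0.7490, -1.4330)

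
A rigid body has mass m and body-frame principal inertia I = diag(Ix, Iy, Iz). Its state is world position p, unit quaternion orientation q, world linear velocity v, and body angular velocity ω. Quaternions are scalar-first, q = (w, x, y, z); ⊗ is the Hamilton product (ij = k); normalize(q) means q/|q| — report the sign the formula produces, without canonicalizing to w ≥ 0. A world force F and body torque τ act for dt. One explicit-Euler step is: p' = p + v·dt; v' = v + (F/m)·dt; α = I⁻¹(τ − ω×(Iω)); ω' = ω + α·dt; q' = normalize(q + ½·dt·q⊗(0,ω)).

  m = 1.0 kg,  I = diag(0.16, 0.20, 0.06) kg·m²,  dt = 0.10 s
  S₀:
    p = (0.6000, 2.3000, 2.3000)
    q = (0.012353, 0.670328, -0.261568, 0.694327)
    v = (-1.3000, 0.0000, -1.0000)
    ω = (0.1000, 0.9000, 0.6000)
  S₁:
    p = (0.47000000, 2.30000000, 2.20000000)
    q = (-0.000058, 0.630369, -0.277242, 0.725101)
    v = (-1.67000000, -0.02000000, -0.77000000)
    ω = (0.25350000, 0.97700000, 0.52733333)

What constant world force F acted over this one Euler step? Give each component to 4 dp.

F = (-3.7000, -0.2000, 2.3000)

v₁ − v₀ = (-0.37000000, -0.02000000, 0.23000000)
F = m·Δv/dt = (-3.7000, -0.2000, 2.3000)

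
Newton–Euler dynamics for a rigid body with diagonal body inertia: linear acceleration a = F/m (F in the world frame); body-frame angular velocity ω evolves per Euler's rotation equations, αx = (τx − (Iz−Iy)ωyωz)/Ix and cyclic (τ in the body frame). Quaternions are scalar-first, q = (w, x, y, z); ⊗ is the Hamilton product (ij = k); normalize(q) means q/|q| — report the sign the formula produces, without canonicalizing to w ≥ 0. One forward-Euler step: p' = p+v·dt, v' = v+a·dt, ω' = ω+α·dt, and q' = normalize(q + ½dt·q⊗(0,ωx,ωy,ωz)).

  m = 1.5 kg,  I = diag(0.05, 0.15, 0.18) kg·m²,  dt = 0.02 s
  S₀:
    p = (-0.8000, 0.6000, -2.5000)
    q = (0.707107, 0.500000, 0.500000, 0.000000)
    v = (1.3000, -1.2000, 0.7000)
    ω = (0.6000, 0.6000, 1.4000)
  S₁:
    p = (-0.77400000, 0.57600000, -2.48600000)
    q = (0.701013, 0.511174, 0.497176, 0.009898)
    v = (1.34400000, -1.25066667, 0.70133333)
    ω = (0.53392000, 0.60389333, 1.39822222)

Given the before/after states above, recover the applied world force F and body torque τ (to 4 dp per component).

F = (3.3000, -3.8000, 0.1000)
τ = (-0.1400, -0.0800, 0.0200)

Δv = v₁−v₀ = (0.04400000, -0.05066667, 0.00133333)
F = m·Δv/dt = (3.3000, -3.8000, 0.1000)
Δω = ω₁−ω₀ = (-0.06608000, 0.00389333, -0.00177778)
gyro term ω₀×Iω₀ = (0.0252, -0.1092, 0.0360)
applied torque τ = (-0.1400, -0.0800, 0.0200)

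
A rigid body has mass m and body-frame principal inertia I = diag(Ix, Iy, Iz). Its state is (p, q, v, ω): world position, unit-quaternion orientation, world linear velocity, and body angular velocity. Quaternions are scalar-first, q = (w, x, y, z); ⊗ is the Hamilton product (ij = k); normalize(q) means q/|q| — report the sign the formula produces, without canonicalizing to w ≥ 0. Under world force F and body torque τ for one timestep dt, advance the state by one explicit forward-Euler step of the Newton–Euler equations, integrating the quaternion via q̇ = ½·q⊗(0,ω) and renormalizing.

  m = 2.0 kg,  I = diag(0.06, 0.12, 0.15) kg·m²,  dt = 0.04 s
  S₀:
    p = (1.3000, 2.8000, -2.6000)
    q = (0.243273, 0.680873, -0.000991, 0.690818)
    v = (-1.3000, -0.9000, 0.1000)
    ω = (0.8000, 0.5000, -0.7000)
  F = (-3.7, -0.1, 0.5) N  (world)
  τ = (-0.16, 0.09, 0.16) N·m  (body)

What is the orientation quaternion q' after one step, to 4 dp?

q⊗(0,ω) = (-0.0606303, -0.1500969, 1.1509020, 0.1709382)
q' = normalize(q + ½dt·q⊗(0,ω)) = (0.2420, 0.6777, 0.0220, 0.6940)

q' = (0.2420, 0.6777, 0.0220, 0.6940)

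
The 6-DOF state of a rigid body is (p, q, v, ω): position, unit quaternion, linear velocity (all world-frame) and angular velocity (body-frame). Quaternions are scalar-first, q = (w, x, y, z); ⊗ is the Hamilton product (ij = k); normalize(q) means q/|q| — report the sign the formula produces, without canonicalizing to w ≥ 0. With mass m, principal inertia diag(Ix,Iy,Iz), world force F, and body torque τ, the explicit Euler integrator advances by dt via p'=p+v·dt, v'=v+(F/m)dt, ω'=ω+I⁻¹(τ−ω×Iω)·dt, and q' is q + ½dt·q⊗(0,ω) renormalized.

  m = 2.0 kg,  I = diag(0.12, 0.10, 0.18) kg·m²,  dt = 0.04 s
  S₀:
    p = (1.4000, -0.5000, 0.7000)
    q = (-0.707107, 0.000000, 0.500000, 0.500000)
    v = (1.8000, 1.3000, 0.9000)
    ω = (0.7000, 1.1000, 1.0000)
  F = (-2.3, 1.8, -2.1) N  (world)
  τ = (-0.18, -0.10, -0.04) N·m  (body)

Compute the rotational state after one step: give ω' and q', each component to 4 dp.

ω' = (0.6107, 1.0768, 0.9945)
q' = (-0.7277, -0.0109, 0.4912, 0.4786)

α = I⁻¹(τ − ω×Iω) = (-2.2333, -0.5800, -0.1367)
ω + α·dt = (0.6107, 1.0768, 0.9945)
Hamilton product q⊗(0,ω) = (-1.0500000, -0.5449749, -0.4278177, -1.0571070)
updated quaternion q' = (-0.7277, -0.0109, 0.4912, 0.4786)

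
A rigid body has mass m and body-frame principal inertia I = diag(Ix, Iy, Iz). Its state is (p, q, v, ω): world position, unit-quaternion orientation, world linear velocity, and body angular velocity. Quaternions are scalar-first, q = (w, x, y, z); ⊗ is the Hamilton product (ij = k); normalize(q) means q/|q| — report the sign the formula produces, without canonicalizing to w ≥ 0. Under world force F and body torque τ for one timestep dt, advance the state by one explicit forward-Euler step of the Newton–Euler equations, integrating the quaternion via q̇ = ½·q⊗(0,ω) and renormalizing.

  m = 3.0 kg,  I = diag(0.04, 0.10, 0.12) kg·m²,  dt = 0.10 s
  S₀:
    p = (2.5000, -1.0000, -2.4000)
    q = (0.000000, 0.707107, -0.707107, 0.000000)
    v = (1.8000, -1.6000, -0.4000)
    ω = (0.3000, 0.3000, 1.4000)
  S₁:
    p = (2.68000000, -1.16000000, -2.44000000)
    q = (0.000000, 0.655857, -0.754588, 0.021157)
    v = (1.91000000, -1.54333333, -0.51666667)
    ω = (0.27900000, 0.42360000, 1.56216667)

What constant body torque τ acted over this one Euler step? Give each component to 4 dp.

rate change Δω = (-0.02100000, 0.12360000, 0.16216667)
I·α + gyro = (0.0000, 0.0900, 0.2000)

τ = (0.0000, 0.0900, 0.2000)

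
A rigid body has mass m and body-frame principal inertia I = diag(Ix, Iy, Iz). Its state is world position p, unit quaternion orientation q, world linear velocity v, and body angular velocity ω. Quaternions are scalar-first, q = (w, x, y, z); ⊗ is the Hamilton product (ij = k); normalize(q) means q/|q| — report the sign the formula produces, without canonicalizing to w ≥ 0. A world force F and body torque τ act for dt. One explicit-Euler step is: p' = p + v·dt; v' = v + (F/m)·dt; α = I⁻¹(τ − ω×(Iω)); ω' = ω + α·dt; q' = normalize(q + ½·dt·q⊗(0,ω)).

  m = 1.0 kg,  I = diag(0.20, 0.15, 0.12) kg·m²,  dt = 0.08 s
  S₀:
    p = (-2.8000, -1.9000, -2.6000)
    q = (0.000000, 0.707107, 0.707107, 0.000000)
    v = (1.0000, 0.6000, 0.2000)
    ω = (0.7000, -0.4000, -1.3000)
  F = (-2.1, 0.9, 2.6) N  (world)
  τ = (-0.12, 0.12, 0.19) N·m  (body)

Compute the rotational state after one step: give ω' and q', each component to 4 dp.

ω' = (0.6582, -0.2972, -1.1827)
q' = (-0.0085, 0.6691, 0.7425, -0.0311)

(τ − ω×Iω)/I = (-0.5220, 1.2853, 1.4667)
new body rate ω' = (0.6582, -0.2972, -1.1827)
2q̇ = q⊗(0,ω) = (-0.2121321, -0.9192391, 0.9192391, -0.7778177)
updated quaternion q' = (-0.0085, 0.6691, 0.7425, -0.0311)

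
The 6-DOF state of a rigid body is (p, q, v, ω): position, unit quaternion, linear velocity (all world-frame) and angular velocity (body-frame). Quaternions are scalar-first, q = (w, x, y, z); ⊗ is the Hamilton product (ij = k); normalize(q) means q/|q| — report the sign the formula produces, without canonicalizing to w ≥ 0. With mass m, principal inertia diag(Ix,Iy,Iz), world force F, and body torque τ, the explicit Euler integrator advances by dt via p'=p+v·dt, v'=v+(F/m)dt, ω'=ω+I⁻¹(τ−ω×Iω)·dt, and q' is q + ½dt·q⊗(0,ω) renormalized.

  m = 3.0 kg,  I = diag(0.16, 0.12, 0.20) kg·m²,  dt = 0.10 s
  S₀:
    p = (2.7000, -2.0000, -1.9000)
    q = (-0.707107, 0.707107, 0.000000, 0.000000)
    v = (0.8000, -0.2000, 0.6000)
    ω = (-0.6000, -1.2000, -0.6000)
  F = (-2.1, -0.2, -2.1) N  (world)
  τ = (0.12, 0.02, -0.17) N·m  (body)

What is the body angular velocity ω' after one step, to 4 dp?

gyro term ω×Iω = (0.0576, -0.0144, -0.0288)
(τ − ω×Iω)/I = (0.3900, 0.2867, -0.7060)
ω + α·dt = (-0.5610, -1.1713, -0.6706)

ω' = (-0.5610, -1.1713, -0.6706)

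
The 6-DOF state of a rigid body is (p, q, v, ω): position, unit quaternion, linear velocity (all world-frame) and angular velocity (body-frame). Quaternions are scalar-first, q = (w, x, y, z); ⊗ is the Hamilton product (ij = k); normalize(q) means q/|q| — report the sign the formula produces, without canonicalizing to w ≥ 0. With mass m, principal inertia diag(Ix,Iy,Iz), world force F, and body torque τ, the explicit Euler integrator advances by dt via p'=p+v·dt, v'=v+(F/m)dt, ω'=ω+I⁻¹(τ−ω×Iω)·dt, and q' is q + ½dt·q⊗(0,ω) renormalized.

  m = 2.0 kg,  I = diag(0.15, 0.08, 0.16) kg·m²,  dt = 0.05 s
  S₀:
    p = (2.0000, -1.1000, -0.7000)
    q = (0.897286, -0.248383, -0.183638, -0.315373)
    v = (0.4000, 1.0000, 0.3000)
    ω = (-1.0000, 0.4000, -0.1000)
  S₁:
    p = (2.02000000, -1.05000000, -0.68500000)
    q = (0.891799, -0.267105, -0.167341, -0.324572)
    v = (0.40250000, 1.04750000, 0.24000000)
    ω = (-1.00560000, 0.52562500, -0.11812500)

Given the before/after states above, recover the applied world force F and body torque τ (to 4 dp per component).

F = (0.1000, 1.9000, -2.4000)
τ = (-0.0200, 0.2000, -0.0300)

Δv = v₁−v₀ = (0.00250000, 0.04750000, -0.06000000)
F = m·Δv/dt = (0.1000, 1.9000, -2.4000)
ω₁ − ω₀ = (-0.00560000, 0.12562500, -0.01812500)
τ = I·(Δω/dt) + ω₀×(Iω₀) = (-0.0200, 0.2000, -0.0300)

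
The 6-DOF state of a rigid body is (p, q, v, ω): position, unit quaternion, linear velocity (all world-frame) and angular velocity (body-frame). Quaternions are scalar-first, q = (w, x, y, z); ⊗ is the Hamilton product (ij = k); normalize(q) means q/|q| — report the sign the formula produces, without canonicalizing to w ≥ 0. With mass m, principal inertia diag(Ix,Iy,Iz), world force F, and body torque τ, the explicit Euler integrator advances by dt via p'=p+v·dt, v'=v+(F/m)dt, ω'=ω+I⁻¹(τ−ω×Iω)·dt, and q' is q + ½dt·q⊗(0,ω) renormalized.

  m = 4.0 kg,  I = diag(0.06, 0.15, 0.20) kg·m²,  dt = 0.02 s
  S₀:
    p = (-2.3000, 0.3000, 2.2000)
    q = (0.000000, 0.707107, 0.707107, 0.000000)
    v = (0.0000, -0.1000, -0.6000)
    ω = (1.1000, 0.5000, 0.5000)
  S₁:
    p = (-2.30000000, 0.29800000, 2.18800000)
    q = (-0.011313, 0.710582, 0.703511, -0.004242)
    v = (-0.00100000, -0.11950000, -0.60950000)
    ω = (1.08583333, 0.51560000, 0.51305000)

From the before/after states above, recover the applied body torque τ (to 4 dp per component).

τ = (-0.0300, 0.0400, 0.1800)

Δω = ω₁−ω₀ = (-0.01416667, 0.01560000, 0.01305000)
applied torque τ = (-0.0300, 0.0400, 0.1800)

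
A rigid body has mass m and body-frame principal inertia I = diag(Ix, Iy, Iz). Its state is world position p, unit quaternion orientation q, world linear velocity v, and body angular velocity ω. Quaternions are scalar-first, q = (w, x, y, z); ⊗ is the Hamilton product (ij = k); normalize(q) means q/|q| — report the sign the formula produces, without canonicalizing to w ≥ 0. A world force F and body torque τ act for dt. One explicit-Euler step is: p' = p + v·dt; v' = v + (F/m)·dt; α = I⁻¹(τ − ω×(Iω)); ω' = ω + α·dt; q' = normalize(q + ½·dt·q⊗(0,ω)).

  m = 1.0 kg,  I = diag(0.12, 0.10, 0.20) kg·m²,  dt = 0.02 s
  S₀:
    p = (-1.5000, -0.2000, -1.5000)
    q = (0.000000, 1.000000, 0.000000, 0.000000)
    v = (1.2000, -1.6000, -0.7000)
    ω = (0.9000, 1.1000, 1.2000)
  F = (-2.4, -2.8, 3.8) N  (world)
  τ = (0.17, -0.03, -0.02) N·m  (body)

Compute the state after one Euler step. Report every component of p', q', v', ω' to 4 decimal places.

a = (-2.4000, -2.8000, 3.8000)
p' = p + v·dt = (-1.4760, -0.2320, -1.5140)
v' = v + a·dt = (1.1520, -1.6560, -0.6240)
ω×(Iω) gyroscopic = (0.1320, -0.0864, -0.0198)
angular accel α = (0.3167, 0.5640, -0.0010)
new body rate ω' = (0.9063, 1.1113, 1.2000)
Hamilton product q⊗(0,ω) = (-0.9000000, 0.0000000, -1.2000000, 1.1000000)
q' = normalize(q + ½dt·q⊗(0,ω)) = (-0.0090, 0.9998, -0.0120, 0.0110)

p' = (-1.4760, -0.2320, -1.5140)
q' = (-0.0090, 0.9998, -0.0120, 0.0110)
v' = (1.1520, -1.6560, -0.6240)
ω' = (0.9063, 1.1113, 1.2000)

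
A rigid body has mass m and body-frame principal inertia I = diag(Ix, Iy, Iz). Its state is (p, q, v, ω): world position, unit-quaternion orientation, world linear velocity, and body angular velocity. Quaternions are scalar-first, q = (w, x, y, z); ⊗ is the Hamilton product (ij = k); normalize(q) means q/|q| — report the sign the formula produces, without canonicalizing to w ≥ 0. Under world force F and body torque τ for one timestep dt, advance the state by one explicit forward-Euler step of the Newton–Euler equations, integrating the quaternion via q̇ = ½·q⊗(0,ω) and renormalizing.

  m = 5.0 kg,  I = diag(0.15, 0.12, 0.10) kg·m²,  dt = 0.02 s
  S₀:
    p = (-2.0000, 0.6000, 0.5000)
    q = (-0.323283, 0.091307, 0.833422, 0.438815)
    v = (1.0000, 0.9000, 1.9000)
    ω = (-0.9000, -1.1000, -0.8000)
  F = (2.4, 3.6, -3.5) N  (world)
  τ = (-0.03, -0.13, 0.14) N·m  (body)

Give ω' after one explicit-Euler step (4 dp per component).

ω×(Iω) gyroscopic = (-0.0176, 0.0360, -0.0297)
α = I⁻¹(τ − ω×Iω) = (-0.0827, -1.3833, 1.6970)
ω' = ω + α·dt = (-0.9017, -1.1277, -0.7661)

ω' = (-0.9017, -1.1277, -0.7661)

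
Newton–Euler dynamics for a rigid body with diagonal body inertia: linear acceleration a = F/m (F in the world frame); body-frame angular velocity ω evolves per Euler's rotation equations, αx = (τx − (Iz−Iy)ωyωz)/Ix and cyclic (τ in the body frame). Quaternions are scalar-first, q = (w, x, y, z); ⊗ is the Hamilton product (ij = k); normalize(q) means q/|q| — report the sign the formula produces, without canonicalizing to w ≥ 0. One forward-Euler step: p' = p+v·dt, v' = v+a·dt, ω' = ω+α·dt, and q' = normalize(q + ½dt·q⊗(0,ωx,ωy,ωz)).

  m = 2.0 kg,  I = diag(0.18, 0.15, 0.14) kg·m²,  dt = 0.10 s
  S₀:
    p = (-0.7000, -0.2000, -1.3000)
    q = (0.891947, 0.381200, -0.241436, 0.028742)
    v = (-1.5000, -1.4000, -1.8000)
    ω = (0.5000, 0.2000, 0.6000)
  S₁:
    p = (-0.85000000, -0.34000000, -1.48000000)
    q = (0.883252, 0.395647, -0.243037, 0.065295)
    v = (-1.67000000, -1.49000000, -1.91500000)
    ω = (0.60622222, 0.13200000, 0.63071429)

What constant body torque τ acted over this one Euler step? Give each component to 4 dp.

Δω = ω₁−ω₀ = (0.10622222, -0.06800000, 0.03071429)
applied torque τ = (0.1900, -0.0900, 0.0400)

τ = (0.1900, -0.0900, 0.0400)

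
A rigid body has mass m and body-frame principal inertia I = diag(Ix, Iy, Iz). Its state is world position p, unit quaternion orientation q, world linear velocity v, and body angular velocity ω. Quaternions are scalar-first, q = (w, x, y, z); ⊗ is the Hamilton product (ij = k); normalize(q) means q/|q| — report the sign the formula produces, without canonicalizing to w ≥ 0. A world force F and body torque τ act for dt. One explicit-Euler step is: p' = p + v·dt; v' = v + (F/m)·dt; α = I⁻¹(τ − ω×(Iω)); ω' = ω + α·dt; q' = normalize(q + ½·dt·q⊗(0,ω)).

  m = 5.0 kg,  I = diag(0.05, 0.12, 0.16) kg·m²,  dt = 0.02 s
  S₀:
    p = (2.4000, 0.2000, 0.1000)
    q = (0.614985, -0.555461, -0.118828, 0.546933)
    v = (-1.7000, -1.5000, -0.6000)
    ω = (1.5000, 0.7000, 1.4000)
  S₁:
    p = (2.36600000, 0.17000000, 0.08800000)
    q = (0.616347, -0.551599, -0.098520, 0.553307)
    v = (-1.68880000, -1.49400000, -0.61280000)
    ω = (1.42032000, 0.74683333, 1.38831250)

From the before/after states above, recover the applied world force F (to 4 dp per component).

F = (2.8000, 1.5000, -3.2000)

velocity change Δv = (0.01120000, 0.00600000, -0.01280000)
m·(v₁−v₀)/dt = (2.8000, 1.5000, -3.2000)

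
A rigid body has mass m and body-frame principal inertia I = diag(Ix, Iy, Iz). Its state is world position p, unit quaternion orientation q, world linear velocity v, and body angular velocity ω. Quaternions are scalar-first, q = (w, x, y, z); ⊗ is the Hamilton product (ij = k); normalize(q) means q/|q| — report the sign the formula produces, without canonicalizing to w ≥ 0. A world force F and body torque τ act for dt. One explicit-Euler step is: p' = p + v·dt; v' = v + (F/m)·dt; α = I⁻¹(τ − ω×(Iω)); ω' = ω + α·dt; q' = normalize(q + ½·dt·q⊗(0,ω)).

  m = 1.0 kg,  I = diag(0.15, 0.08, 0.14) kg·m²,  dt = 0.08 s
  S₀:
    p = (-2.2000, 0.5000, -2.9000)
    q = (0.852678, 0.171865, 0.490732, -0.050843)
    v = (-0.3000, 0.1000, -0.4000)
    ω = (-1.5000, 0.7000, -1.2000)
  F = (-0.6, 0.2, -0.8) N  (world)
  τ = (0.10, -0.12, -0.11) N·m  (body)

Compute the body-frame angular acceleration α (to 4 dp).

precession coupling ω×(Iω) = (-0.0504, 0.0180, 0.0735)
α = I⁻¹(τ − ω×Iω) = (1.0027, -1.7250, -1.3107)

α = (1.0027, -1.7250, -1.3107)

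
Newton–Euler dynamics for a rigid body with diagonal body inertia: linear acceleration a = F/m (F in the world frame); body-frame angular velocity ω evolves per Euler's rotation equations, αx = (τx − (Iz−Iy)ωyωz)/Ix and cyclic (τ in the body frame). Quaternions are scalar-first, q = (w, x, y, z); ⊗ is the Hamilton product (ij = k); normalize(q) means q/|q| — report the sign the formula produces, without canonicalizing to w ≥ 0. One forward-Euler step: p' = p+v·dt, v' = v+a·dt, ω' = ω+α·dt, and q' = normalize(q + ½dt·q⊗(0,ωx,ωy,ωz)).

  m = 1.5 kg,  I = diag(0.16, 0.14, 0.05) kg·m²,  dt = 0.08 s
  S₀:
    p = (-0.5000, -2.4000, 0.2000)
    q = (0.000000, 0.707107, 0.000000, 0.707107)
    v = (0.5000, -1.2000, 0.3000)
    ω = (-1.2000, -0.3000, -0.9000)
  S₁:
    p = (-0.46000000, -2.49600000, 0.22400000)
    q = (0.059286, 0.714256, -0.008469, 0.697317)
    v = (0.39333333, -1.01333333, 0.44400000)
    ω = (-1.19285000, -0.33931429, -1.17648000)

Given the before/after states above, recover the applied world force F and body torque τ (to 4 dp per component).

ω₁ − ω₀ = (0.00715000, -0.03931429, -0.27648000)
applied torque τ = (-0.0100, 0.0500, -0.1800)
velocity change Δv = (-0.10666667, 0.18666667, 0.14400000)
m·(v₁−v₀)/dt = (-2.0000, 3.5000, 2.7000)

F = (-2.0000, 3.5000, 2.7000)
τ = (-0.0100, 0.0500, -0.1800)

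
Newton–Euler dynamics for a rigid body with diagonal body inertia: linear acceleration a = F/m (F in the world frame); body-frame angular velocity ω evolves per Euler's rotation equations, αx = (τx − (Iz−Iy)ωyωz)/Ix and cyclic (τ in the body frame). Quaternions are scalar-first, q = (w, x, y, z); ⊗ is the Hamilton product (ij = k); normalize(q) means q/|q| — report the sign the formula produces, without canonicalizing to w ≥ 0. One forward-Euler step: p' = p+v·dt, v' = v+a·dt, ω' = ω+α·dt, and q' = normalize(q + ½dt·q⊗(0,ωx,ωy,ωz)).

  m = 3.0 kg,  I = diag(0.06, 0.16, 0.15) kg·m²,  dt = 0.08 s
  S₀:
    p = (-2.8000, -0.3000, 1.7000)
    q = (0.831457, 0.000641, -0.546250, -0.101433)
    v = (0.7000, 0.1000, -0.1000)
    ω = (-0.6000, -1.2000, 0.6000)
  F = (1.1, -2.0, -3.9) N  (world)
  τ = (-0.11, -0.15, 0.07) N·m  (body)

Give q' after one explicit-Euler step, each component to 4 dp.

q⊗(0,ω) = (-0.5942556, -0.9483438, -0.9372732, 0.1703550)
q' = normalize(q + ½dt·q⊗(0,ω)) = (0.8063, -0.0372, -0.5827, -0.0945)

q' = (0.8063, -0.0372, -0.5827, -0.0945)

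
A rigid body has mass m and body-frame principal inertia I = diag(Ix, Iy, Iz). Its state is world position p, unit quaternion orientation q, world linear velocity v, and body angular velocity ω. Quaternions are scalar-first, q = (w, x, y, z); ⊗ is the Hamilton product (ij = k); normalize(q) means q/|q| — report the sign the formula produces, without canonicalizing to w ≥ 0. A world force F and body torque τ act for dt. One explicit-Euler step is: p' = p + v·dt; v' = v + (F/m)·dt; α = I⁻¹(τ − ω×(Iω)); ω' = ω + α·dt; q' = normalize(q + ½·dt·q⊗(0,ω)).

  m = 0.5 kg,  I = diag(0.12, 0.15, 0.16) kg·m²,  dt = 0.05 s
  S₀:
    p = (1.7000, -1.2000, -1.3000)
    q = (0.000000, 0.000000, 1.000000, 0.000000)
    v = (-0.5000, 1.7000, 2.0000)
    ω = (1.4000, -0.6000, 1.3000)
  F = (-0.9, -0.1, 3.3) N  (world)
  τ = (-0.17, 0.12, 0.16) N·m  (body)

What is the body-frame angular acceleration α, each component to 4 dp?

gyro term ω×Iω = (-0.0078, -0.0728, -0.0252)
α = I⁻¹(τ − ω×Iω) = (-1.3517, 1.2853, 1.1575)

α = (-1.3517, 1.2853, 1.1575)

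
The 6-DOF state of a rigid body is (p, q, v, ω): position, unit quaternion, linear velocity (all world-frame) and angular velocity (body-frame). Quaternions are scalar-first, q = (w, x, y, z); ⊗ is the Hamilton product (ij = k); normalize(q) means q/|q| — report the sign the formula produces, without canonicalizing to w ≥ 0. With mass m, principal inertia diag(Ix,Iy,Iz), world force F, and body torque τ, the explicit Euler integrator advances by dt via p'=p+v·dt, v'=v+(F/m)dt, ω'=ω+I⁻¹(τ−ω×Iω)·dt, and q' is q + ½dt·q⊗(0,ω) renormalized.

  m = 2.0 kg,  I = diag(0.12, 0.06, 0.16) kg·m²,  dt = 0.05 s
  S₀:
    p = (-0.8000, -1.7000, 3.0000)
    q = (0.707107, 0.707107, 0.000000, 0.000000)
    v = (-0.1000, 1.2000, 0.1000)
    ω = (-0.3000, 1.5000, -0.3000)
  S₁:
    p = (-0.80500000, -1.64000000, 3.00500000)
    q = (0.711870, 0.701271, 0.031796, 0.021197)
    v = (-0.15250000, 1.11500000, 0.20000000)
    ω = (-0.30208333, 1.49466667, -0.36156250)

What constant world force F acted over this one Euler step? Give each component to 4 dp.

velocity change Δv = (-0.05250000, -0.08500000, 0.10000000)
applied force F = (-2.1000, -3.4000, 4.0000)

F = (-2.1000, -3.4000, 4.0000)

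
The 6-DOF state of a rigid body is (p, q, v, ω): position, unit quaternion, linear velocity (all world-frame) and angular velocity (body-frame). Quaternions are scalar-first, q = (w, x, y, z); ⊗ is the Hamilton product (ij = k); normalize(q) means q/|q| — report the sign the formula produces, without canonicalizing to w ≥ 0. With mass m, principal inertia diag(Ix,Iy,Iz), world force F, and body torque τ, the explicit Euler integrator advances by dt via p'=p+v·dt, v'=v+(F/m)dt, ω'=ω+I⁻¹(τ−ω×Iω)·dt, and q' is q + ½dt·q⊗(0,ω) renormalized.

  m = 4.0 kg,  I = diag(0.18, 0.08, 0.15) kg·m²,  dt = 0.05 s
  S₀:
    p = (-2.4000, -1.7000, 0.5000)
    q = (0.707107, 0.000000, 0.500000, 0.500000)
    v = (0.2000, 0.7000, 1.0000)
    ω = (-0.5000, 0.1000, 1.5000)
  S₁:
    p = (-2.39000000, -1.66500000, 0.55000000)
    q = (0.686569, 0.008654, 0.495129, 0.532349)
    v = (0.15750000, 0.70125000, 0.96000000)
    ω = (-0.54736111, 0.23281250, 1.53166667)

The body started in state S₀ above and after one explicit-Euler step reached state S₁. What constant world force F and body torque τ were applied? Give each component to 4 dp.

rate change Δω = (-0.04736111, 0.13281250, 0.03166667)
I·α + gyro = (-0.1600, 0.1900, 0.1000)
Δv = v₁−v₀ = (-0.04250000, 0.00125000, -0.04000000)
applied force F = (-3.4000, 0.1000, -3.2000)

F = (-3.4000, 0.1000, -3.2000)
τ = (-0.1600, 0.1900, 0.1000)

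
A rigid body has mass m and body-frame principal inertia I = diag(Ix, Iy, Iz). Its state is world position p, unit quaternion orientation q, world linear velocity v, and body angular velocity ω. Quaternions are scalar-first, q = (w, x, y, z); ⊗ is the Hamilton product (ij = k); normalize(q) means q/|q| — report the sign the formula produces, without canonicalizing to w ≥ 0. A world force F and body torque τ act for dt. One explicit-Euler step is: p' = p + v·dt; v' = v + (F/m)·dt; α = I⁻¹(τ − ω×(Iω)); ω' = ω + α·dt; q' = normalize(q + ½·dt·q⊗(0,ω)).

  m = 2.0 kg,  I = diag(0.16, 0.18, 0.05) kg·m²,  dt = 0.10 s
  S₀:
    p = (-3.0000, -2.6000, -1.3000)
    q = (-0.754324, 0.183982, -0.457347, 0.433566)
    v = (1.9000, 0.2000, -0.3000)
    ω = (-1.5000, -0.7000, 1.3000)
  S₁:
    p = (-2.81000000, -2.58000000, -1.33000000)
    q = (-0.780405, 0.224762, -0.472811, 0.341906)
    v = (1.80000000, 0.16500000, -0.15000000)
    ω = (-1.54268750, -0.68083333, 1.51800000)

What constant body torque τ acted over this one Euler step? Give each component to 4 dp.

τ = (0.0500, -0.1800, 0.1300)

ω₁ − ω₀ = (-0.04268750, 0.01916667, 0.21800000)
I·α + gyro = (0.0500, -0.1800, 0.1300)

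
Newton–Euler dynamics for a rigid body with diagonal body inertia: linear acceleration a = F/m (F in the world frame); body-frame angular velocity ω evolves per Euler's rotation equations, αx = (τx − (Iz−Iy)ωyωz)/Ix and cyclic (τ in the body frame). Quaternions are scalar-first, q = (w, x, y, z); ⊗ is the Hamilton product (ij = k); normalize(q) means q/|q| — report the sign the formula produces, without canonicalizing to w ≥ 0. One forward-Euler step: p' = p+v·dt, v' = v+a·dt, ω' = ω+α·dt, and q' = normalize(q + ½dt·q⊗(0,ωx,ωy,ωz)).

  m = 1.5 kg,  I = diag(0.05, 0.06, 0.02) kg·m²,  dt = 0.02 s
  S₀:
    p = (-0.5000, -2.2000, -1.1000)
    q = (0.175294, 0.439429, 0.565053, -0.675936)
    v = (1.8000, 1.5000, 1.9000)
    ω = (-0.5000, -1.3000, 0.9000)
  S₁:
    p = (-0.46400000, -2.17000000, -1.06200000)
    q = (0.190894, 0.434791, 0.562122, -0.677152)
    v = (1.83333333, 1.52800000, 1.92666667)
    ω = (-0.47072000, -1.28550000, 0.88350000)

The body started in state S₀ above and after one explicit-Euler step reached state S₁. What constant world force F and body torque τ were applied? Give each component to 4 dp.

v₁ − v₀ = (0.03333333, 0.02800000, 0.02666667)
F = m·Δv/dt = (2.5000, 2.1000, 2.0000)
rate change Δω = (0.02928000, 0.01450000, -0.01650000)
I·α + gyro = (0.1200, 0.0300, -0.0100)

F = (2.5000, 2.1000, 2.0000)
τ = (0.1200, 0.0300, -0.0100)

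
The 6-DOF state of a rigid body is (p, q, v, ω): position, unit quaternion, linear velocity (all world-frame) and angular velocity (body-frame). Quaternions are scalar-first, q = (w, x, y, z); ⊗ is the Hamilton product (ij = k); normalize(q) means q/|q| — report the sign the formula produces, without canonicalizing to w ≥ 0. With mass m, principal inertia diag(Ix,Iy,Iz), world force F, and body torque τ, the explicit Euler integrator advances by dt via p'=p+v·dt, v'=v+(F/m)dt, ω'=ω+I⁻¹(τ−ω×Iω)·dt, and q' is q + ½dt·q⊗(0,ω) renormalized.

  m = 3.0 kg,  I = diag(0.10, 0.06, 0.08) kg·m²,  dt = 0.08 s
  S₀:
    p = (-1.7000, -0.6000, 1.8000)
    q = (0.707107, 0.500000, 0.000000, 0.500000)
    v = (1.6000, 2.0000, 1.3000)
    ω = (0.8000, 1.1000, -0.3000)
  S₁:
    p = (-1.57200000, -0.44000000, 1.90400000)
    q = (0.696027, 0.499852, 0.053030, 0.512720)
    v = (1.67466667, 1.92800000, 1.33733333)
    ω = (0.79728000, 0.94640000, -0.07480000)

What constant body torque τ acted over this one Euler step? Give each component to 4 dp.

τ = (-0.0100, -0.1200, 0.1900)

ω₁ − ω₀ = (-0.00272000, -0.15360000, 0.22520000)
τ = I·(Δω/dt) + ω₀×(Iω₀) = (-0.0100, -0.1200, 0.1900)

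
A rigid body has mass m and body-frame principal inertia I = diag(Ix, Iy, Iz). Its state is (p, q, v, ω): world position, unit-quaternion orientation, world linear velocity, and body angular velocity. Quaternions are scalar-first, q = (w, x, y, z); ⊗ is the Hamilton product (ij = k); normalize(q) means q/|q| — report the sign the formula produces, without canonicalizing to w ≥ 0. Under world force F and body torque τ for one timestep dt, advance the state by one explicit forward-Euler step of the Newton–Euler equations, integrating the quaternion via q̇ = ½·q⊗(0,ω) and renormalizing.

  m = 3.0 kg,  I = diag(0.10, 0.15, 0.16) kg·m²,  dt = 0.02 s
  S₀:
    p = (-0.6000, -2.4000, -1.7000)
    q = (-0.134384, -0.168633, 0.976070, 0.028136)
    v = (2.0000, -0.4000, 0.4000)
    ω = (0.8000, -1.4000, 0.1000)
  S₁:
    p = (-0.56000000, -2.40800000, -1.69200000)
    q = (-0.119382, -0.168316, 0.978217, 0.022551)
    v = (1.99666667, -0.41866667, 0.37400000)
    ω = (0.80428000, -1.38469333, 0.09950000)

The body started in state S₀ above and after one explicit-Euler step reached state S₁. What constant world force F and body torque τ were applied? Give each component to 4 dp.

F = (-0.5000, -2.8000, -3.9000)
τ = (0.0200, 0.1100, -0.0600)

v₁ − v₀ = (-0.00333333, -0.01866667, -0.02600000)
applied force F = (-0.5000, -2.8000, -3.9000)
ω₁ − ω₀ = (0.00428000, 0.01530667, -0.00050000)
precession coupling = (-0.0014, -0.0048, -0.0560)
applied torque τ = (0.0200, 0.1100, -0.0600)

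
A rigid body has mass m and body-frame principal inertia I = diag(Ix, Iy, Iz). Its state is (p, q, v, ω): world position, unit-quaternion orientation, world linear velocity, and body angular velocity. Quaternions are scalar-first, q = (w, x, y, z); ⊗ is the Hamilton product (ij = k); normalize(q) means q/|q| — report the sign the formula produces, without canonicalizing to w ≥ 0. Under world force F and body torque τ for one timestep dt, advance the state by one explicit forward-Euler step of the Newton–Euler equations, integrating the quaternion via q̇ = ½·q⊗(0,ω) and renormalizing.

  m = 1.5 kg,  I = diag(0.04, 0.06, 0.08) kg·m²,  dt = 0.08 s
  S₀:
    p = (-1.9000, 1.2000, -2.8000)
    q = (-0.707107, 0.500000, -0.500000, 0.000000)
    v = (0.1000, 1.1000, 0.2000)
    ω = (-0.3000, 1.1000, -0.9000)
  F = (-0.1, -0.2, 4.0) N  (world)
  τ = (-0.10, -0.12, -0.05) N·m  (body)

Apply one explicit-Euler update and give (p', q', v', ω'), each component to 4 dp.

angular accel α = (-2.0050, -1.8200, -0.5425)
ω' = ω + α·dt = (-0.4604, 0.9544, -0.9434)
Hamilton product q⊗(0,ω) = (0.7000000, 0.6621321, -0.3278177, 1.0363963)
q + ½dt·q⊗(0,ω), renormalized = (-0.6780, 0.5256, -0.5122, 0.0414)
a = F/m = (-0.0667, -0.1333, 2.6667)
p + v·dt = (-1.8920, 1.2880, -2.7840)
v + (F/m)dt = (0.0947, 1.0893, 0.4133)

p' = (-1.8920, 1.2880, -2.7840)
q' = (-0.6780, 0.5256, -0.5122, 0.0414)
v' = (0.0947, 1.0893, 0.4133)
ω' = (-0.4604, 0.9544, -0.9434)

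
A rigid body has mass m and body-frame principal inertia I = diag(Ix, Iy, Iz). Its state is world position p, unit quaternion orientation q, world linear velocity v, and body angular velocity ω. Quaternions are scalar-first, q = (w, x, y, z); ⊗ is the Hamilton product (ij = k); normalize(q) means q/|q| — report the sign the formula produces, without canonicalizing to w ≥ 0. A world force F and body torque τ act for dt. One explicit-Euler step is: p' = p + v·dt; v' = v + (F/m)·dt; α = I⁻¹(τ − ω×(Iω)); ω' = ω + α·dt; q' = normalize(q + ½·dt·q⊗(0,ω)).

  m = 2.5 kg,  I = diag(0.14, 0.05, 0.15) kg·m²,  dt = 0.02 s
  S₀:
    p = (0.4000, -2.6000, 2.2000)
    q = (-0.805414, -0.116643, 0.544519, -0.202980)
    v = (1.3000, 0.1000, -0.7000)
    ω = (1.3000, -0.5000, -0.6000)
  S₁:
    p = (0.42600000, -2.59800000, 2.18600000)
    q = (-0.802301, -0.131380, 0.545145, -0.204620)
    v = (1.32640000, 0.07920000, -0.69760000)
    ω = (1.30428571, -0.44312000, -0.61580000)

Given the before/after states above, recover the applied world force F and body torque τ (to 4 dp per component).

F = (3.3000, -2.6000, 0.3000)
τ = (0.0600, 0.1500, -0.0600)

Δω = ω₁−ω₀ = (0.00428571, 0.05688000, -0.01580000)
I·α + gyro = (0.0600, 0.1500, -0.0600)
velocity change Δv = (0.02640000, -0.02080000, 0.00240000)
m·(v₁−v₀)/dt = (3.3000, -2.6000, 0.3000)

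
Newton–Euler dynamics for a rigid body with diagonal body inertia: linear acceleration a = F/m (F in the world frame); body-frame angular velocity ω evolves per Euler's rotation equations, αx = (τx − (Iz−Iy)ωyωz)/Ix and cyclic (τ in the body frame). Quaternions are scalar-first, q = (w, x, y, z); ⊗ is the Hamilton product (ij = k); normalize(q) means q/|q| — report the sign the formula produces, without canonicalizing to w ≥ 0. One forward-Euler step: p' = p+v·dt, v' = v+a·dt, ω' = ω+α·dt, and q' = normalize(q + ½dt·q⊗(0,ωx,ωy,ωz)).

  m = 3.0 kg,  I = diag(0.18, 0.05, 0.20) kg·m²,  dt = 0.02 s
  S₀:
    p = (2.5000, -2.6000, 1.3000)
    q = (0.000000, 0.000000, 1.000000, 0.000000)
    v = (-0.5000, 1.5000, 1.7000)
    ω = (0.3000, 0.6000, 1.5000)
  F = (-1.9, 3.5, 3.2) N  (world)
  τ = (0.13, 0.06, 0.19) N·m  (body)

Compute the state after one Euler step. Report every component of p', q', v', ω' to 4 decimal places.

α = I⁻¹(τ − ω×Iω) = (-0.0278, 1.3800, 1.0670)
new body rate ω' = (0.2994, 0.6276, 1.5213)
q⊗(0,ω) = (-0.6000000, 1.5000000, 0.0000000, -0.3000000)
q' = normalize(q + ½dt·q⊗(0,ω)) = (-0.0060, 0.0150, 0.9999, -0.0030)
a = F/m = (-0.6333, 1.1667, 1.0667)
new position p' = (2.4900, -2.5700, 1.3340)
new velocity v' = (-0.5127, 1.5233, 1.7213)

p' = (2.4900, -2.5700, 1.3340)
q' = (-0.0060, 0.0150, 0.9999, -0.0030)
v' = (-0.5127, 1.5233, 1.7213)
ω' = (0.2994, 0.6276, 1.5213)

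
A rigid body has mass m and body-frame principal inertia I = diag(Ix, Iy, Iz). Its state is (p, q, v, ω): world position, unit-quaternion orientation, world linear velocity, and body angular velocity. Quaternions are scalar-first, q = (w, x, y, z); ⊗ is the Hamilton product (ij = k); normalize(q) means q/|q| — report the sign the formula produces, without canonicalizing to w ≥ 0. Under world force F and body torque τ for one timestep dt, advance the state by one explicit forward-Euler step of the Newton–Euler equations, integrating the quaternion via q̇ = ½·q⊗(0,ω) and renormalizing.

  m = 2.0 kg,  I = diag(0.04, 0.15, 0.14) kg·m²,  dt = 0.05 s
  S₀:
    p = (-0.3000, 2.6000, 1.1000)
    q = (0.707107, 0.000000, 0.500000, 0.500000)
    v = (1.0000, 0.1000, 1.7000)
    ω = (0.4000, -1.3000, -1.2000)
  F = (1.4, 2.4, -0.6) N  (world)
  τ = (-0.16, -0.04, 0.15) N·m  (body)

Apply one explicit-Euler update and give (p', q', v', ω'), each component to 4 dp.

gyro term ω×Iω = (-0.0156, 0.0480, -0.0572)
α = I⁻¹(τ − ω×Iω) = (-3.6100, -0.5867, 1.4800)
new body rate ω' = (0.2195, -1.3293, -1.1260)
Hamilton product q⊗(0,ω) = (1.2500000, 0.3328428, -0.7192391, -1.0485284)
q' = normalize(q + ½dt·q⊗(0,ω)) = (0.7376, 0.0083, 0.4815, 0.4733)
new position p' = (-0.2500, 2.6050, 1.1850)
new velocity v' = (1.0350, 0.1600, 1.6850)

p' = (-0.2500, 2.6050, 1.1850)
q' = (0.7376, 0.0083, 0.4815, 0.4733)
v' = (1.0350, 0.1600, 1.6850)
ω' = (0.2195, -1.3293, -1.1260)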